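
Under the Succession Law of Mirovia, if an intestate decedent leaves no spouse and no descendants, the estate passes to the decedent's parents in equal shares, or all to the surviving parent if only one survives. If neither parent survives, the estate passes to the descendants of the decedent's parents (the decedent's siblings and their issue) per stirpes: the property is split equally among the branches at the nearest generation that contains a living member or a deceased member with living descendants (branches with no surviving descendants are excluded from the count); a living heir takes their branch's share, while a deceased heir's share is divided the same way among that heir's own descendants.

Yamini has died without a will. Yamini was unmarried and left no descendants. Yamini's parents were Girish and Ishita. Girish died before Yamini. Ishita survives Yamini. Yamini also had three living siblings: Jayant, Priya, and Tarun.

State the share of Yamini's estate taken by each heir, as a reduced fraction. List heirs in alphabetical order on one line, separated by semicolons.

Only one parent, Ishita, survives, so Ishita takes the entire estate. The siblings take nothing because a surviving parent has priority.

Ishita 1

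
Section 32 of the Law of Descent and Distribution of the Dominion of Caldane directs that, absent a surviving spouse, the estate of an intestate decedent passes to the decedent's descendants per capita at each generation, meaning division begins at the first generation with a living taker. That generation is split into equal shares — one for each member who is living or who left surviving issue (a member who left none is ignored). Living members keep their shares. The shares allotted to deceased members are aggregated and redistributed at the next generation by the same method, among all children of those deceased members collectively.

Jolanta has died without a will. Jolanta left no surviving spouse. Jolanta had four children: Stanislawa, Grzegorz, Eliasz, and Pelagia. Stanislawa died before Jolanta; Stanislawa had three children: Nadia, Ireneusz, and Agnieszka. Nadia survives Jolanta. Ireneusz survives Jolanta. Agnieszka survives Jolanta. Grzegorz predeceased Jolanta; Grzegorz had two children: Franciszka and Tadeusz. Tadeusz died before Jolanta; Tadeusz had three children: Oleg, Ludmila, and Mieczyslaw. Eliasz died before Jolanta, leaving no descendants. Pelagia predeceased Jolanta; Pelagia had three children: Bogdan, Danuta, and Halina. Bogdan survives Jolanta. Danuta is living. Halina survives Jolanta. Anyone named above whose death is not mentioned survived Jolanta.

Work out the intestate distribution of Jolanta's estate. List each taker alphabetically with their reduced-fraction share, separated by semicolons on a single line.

There is no surviving spouse, so the entire estate passes to Jolanta's descendants per capita at each generation.
No one at generation 1 (Stanislawa, Grzegorz, Pelagia) is living; moving to the next generation.
At generation 2 (Nadia, Ireneusz, Agnieszka, Franciszka, Tadeusz, Bogdan, Danuta, Halina) there are 8 shares of (1)/8 = 1/8 each.
Living: Nadia, Ireneusz, Agnieszka, Franciszka, Bogdan, Danuta, and Halina — each takes 1/8.
Deceased: Tadeusz. That 1/8 share is carried to generation 3.
At generation 3 (Oleg, Ludmila, Mieczyslaw) there are 3 shares of (1/8)/3 = 1/24 each.
Living: Oleg, Ludmila, and Mieczyslaw — each takes 1/24.

Agnieszka 1/8; Bogdan 1/8; Danuta 1/8; Franciszka 1/8; Halina 1/8; Ireneusz 1/8; Ludmila 1/24; Mieczyslaw 1/24; Nadia 1/8; Oleg 1/24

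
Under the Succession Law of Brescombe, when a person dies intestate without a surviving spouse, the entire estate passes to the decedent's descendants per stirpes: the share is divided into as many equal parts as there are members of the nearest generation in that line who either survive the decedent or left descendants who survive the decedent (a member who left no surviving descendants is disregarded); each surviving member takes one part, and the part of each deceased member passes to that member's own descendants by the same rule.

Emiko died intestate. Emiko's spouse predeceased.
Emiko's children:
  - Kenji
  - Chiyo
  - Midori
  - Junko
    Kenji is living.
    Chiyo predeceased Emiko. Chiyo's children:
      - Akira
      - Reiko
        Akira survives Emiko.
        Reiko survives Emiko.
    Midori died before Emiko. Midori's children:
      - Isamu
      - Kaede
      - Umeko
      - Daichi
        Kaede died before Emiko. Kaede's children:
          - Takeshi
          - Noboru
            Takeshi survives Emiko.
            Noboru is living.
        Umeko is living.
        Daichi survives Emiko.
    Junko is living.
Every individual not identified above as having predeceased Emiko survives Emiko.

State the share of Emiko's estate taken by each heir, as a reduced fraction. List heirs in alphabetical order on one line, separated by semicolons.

Akira 1/8; Daichi 1/16; Isamu 1/16; Junko 1/4; Kenji 1/4; Noboru 1/32; Reiko 1/8; Takeshi 1/32; Umeko 1/16

There is no surviving spouse, so the entire estate passes to Emiko's descendants per stirpes.
The estate is divided into 4 equal shares of 1/4 among Kenji, Chiyo, Midori, Junko.
Kenji is living and takes 1/4.
Chiyo predeceased; the 1/4 allotted to Chiyo's branch passes to Chiyo's issue by representation.
The 1/4 is divided into 2 equal shares of 1/8 among Akira, Reiko.
Akira is living and takes 1/8.
Reiko is living and takes 1/8.
Midori predeceased; the 1/4 allotted to Midori's branch passes to Midori's issue by representation.
The 1/4 is divided into 4 equal shares of 1/16 among Isamu, Kaede, Umeko, Daichi.
Isamu is living and takes 1/16.
Kaede predeceased; the 1/16 allotted to Kaede's branch passes to Kaede's issue by representation.
The 1/16 is divided into 2 equal shares of 1/32 among Takeshi, Noboru.
Takeshi is living and takes 1/32.
Noboru is living and takes 1/32.
Umeko is living and takes 1/16.
Daichi is living and takes 1/16.
Junko is living and takes 1/4.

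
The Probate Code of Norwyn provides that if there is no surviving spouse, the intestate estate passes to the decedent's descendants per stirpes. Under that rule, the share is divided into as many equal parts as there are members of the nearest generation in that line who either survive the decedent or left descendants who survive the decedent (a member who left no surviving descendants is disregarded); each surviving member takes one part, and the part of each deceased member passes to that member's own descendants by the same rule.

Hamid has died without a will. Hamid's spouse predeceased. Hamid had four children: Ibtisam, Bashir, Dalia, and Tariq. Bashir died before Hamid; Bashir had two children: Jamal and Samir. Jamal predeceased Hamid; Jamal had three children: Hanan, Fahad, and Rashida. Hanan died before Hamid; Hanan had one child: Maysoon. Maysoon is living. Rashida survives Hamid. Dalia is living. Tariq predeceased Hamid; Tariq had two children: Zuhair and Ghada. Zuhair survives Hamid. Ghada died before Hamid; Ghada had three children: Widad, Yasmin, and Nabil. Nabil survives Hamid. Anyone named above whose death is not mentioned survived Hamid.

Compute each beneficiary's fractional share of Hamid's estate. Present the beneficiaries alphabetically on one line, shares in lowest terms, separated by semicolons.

There is no surviving spouse, so the entire estate passes to Hamid's descendants per stirpes.
The estate is divided into 4 equal shares of 1/4 among Ibtisam, Bashir, Dalia, Tariq.
Ibtisam is living and takes 1/4.
Bashir predeceased; the 1/4 allotted to Bashir's branch passes to Bashir's issue by representation.
The 1/4 is divided into 2 equal shares of 1/8 among Jamal, Samir.
Jamal predeceased; the 1/8 allotted to Jamal's branch passes to Jamal's issue by representation.
The 1/8 is divided into 3 equal shares of 1/24 among Hanan, Fahad, Rashida.
Hanan predeceased; the 1/24 allotted to Hanan's branch passes to Hanan's issue by representation.
Maysoon is the sole taker at this level and receives the full 1/24.
Fahad is living and takes 1/24.
Rashida is living and takes 1/24.
Samir is living and takes 1/8.
Dalia is living and takes 1/4.
Tariq predeceased; the 1/4 allotted to Tariq's branch passes to Tariq's issue by representation.
The 1/4 is divided into 2 equal shares of 1/8 among Zuhair, Ghada.
Zuhair is living and takes 1/8.
Ghada predeceased; the 1/8 allotted to Ghada's branch passes to Ghada's issue by representation.
The 1/8 is divided into 3 equal shares of 1/24 among Widad, Yasmin, Nabil.
Widad is living and takes 1/24.
Yasmin is living and takes 1/24.
Nabil is living and takes 1/24.

Dalia 1/4; Fahad 1/24; Ibtisam 1/4; Maysoon 1/24; Nabil 1/24; Rashida 1/24; Samir 1/8; Widad 1/24; Yasmin 1/24; Zuhair 1/8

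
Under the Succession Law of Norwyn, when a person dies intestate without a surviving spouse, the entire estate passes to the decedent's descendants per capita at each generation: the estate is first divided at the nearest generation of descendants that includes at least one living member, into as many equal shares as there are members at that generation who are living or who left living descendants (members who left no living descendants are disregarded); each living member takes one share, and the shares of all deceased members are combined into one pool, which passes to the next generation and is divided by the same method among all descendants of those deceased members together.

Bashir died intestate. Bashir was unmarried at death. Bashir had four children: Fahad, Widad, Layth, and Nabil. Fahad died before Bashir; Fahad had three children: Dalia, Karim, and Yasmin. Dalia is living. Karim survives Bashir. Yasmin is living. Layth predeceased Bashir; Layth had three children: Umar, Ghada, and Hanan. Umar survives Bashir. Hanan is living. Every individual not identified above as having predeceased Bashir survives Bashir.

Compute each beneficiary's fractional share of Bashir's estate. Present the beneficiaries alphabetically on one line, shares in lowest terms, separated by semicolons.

Dalia 1/12; Ghada 1/12; Hanan 1/12; Karim 1/12; Nabil 1/4; Umar 1/12; Widad 1/4; Yasmin 1/12

There is no surviving spouse, so the entire estate passes to Bashir's descendants per capita at each generation.
At generation 1 (Fahad, Widad, Layth, Nabil) there are 4 shares of (1)/4 = 1/4 each.
Living: Widad and Nabil — each takes 1/4.
Deceased: Fahad and Layth. Their combined 1/2 is pooled and carried to generation 2.
At generation 2 (Dalia, Karim, Yasmin, Umar, Ghada, Hanan) there are 6 shares of (1/2)/6 = 1/12 each.
Living: Dalia, Karim, Yasmin, Umar, Ghada, and Hanan — each takes 1/12.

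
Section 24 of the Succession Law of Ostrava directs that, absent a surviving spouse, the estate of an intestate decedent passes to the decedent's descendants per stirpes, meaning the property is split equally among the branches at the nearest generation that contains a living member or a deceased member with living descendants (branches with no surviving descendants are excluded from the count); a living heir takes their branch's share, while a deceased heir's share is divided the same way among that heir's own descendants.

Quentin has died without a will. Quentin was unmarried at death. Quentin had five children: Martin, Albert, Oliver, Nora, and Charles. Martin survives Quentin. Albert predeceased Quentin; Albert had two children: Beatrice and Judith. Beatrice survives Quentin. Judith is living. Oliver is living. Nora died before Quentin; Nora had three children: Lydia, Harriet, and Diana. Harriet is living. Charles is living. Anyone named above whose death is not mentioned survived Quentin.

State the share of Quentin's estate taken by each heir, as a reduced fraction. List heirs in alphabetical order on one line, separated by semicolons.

There is no surviving spouse, so the entire estate passes to Quentin's descendants per stirpes.
The estate is divided into 5 equal shares of 1/5 among Martin, Albert, Oliver, Nora, Charles.
Martin is living and takes 1/5.
Albert predeceased; the 1/5 allotted to Albert's branch passes to Albert's issue by representation.
The 1/5 is divided into 2 equal shares of 1/10 among Beatrice, Judith.
Beatrice is living and takes 1/10.
Judith is living and takes 1/10.
Oliver is living and takes 1/5.
Nora predeceased; the 1/5 allotted to Nora's branch passes to Nora's issue by representation.
The 1/5 is divided into 3 equal shares of 1/15 among Lydia, Harriet, Diana.
Lydia is living and takes 1/15.
Harriet is living and takes 1/15.
Diana is living and takes 1/15.
Charles is living and takes 1/5.

Beatrice 1/10; Charles 1/5; Diana 1/15; Harriet 1/15; Judith 1/10; Lydia 1/15; Martin 1/5; Oliver 1/5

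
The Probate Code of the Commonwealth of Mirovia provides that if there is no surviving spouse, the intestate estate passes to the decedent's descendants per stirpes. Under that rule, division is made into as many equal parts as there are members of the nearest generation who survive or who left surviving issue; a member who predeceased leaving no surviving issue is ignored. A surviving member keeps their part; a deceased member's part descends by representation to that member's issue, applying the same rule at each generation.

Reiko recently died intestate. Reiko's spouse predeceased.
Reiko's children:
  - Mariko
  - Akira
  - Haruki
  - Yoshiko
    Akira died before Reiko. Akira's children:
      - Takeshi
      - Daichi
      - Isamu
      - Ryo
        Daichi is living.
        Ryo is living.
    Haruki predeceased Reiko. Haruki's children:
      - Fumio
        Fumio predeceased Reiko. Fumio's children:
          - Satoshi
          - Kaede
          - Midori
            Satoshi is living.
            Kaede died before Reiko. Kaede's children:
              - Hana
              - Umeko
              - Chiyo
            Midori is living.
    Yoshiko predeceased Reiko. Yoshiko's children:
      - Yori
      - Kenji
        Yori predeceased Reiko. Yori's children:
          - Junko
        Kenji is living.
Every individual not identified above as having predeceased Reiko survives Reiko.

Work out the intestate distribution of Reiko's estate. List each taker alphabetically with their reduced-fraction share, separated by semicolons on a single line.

There is no surviving spouse, so the entire estate passes to Reiko's descendants per stirpes.
The estate is divided into 4 equal shares of 1/4 among Mariko, Akira, Haruki, Yoshiko.
Mariko is living and takes 1/4.
Akira predeceased; the 1/4 allotted to Akira's branch passes to Akira's issue by representation.
The 1/4 is divided into 4 equal shares of 1/16 among Takeshi, Daichi, Isamu, Ryo.
Takeshi is living and takes 1/16.
Daichi is living and takes 1/16.
Isamu is living and takes 1/16.
Ryo is living and takes 1/16.
Haruki predeceased; the 1/4 allotted to Haruki's branch passes to Haruki's issue by representation.
Fumio's line is the sole branch at this level, so the full 1/4 passes to Fumio's issue by representation.
The 1/4 is divided into 3 equal shares of 1/12 among Satoshi, Kaede, Midori.
Satoshi is living and takes 1/12.
Kaede predeceased; the 1/12 allotted to Kaede's branch passes to Kaede's issue by representation.
The 1/12 is divided into 3 equal shares of 1/36 among Hana, Umeko, Chiyo.
Hana is living and takes 1/36.
Umeko is living and takes 1/36.
Chiyo is living and takes 1/36.
Midori is living and takes 1/12.
Yoshiko predeceased; the 1/4 allotted to Yoshiko's branch passes to Yoshiko's issue by representation.
The 1/4 is divided into 2 equal shares of 1/8 among Yori, Kenji.
Yori predeceased; the 1/8 allotted to Yori's branch passes to Yori's issue by representation.
Junko is the sole taker at this level and receives the full 1/8.
Kenji is living and takes 1/8.

Chiyo 1/36; Daichi 1/16; Hana 1/36; Isamu 1/16; Junko 1/8; Kenji 1/8; Mariko 1/4; Midori 1/12; Ryo 1/16; Satoshi 1/12; Takeshi 1/16; Umeko 1/36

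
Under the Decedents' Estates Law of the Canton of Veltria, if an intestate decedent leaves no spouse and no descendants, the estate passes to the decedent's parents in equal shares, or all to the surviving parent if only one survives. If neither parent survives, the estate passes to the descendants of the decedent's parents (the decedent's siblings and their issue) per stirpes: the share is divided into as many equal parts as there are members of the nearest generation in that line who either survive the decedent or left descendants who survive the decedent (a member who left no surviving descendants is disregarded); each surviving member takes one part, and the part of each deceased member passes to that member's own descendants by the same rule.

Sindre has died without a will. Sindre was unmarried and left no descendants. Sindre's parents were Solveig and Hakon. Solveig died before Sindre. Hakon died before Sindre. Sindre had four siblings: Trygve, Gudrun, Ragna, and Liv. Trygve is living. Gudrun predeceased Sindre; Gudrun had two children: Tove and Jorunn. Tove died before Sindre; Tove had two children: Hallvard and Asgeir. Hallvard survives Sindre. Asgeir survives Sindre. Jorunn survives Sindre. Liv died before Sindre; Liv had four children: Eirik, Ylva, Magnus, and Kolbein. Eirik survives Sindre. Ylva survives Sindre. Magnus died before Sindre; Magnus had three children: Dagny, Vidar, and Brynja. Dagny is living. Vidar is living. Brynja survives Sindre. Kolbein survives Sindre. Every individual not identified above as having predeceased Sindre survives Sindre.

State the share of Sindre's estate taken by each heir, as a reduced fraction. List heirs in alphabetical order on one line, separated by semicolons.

Asgeir 1/16; Brynja 1/48; Dagny 1/48; Eirik 1/16; Hallvard 1/16; Jorunn 1/8; Kolbein 1/16; Ragna 1/4; Trygve 1/4; Vidar 1/48; Ylva 1/16

Neither parent survives and there are no descendants, so the estate passes to Sindre's siblings and their issue per stirpes.
The estate is divided into 4 equal shares of 1/4 among Trygve, Gudrun, Ragna, Liv.
Trygve is living and takes 1/4.
Gudrun predeceased; the 1/4 allotted to Gudrun's branch passes to Gudrun's issue by representation.
The 1/4 is divided into 2 equal shares of 1/8 among Tove, Jorunn.
Tove predeceased; the 1/8 allotted to Tove's branch passes to Tove's issue by representation.
The 1/8 is divided into 2 equal shares of 1/16 among Hallvard, Asgeir.
Hallvard is living and takes 1/16.
Asgeir is living and takes 1/16.
Jorunn is living and takes 1/8.
Ragna is living and takes 1/4.
Liv predeceased; the 1/4 allotted to Liv's branch passes to Liv's issue by representation.
The 1/4 is divided into 4 equal shares of 1/16 among Eirik, Ylva, Magnus, Kolbein.
Eirik is living and takes 1/16.
Ylva is living and takes 1/16.
Magnus predeceased; the 1/16 allotted to Magnus's branch passes to Magnus's issue by representation.
The 1/16 is divided into 3 equal shares of 1/48 among Dagny, Vidar, Brynja.
Dagny is living and takes 1/48.
Vidar is living and takes 1/48.
Brynja is living and takes 1/48.
Kolbein is living and takes 1/16.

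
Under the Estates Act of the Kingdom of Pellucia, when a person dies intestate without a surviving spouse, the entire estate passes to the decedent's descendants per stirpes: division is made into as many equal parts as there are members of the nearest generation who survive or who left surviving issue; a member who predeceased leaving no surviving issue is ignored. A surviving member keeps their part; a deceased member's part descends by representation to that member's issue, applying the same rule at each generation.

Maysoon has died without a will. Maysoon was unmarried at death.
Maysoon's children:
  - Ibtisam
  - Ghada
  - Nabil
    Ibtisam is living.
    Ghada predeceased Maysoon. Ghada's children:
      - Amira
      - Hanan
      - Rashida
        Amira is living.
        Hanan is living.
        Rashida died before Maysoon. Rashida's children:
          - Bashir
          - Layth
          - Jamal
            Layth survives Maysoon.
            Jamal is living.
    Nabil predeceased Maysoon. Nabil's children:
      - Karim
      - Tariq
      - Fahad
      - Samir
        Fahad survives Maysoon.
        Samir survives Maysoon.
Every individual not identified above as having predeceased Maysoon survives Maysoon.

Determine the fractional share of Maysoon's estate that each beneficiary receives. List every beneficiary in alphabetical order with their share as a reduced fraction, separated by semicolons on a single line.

There is no surviving spouse, so the entire estate passes to Maysoon's descendants per stirpes.
The estate is divided into 3 equal shares of 1/3 among Ibtisam, Ghada, Nabil.
Ibtisam is living and takes 1/3.
Ghada predeceased; the 1/3 allotted to Ghada's branch passes to Ghada's issue by representation.
The 1/3 is divided into 3 equal shares of 1/9 among Amira, Hanan, Rashida.
Amira is living and takes 1/9.
Hanan is living and takes 1/9.
Rashida predeceased; the 1/9 allotted to Rashida's branch passes to Rashida's issue by representation.
The 1/9 is divided into 3 equal shares of 1/27 among Bashir, Layth, Jamal.
Bashir is living and takes 1/27.
Layth is living and takes 1/27.
Jamal is living and takes 1/27.
Nabil predeceased; the 1/3 allotted to Nabil's branch passes to Nabil's issue by representation.
The 1/3 is divided into 4 equal shares of 1/12 among Karim, Tariq, Fahad, Samir.
Karim is living and takes 1/12.
Tariq is living and takes 1/12.
Fahad is living and takes 1/12.
Samir is living and takes 1/12.

Amira 1/9; Bashir 1/27; Fahad 1/12; Hanan 1/9; Ibtisam 1/3; Jamal 1/27; Karim 1/12; Layth 1/27; Samir 1/12; Tariq 1/12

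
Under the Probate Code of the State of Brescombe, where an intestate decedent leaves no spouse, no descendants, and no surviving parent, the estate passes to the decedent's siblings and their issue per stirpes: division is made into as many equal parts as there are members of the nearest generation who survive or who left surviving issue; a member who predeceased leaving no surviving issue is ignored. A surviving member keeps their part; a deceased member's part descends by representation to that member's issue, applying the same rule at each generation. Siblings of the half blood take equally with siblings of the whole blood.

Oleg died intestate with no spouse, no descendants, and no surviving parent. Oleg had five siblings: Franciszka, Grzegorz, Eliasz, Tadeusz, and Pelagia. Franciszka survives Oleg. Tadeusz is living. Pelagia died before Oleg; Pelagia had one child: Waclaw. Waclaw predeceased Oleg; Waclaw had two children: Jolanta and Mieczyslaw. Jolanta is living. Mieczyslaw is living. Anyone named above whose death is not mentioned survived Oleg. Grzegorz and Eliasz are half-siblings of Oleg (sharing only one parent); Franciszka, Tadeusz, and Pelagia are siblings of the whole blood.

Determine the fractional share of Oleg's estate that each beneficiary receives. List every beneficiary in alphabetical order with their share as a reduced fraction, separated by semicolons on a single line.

Eliasz 1/5; Franciszka 1/5; Grzegorz 1/5; Jolanta 1/10; Mieczyslaw 1/10; Tadeusz 1/5

No spouse, descendants, or parent survives, so the estate passes to Oleg's siblings per stirpes.
Half-blood and whole-blood siblings take equally under the stated rule.
The estate is divided into 5 equal shares of 1/5 among Franciszka, Grzegorz, Eliasz, Tadeusz, Pelagia.
Franciszka is living and takes 1/5.
Grzegorz is living and takes 1/5.
Eliasz is living and takes 1/5.
Tadeusz is living and takes 1/5.
Pelagia predeceased; the 1/5 allotted to Pelagia's branch passes to Pelagia's issue by representation.
Waclaw's line is the sole branch at this level, so the full 1/5 passes to Waclaw's issue by representation.
The 1/5 is divided into 2 equal shares of 1/10 among Jolanta, Mieczyslaw.
Jolanta is living and takes 1/10.
Mieczyslaw is living and takes 1/10.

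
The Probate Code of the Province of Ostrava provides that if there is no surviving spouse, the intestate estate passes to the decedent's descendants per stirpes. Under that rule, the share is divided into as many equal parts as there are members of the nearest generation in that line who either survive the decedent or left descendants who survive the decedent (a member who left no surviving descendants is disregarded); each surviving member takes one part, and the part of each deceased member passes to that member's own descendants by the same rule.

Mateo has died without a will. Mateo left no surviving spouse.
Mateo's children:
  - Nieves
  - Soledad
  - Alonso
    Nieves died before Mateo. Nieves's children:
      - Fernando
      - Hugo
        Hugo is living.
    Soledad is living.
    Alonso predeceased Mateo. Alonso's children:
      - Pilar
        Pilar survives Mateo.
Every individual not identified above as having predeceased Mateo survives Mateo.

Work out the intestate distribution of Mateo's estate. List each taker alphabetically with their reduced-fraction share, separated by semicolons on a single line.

There is no surviving spouse, so the entire estate passes to Mateo's descendants per stirpes.
The estate is divided into 3 equal shares of 1/3 among Nieves, Soledad, Alonso.
Nieves predeceased; the 1/3 allotted to Nieves's branch passes to Nieves's issue by representation.
The 1/3 is divided into 2 equal shares of 1/6 among Fernando, Hugo.
Fernando is living and takes 1/6.
Hugo is living and takes 1/6.
Soledad is living and takes 1/3.
Alonso predeceased; the 1/3 allotted to Alonso's branch passes to Alonso's issue by representation.
Pilar is the sole taker at this level and receives the full 1/3.

Fernando 1/6; Hugo 1/6; Pilar 1/3; Soledad 1/3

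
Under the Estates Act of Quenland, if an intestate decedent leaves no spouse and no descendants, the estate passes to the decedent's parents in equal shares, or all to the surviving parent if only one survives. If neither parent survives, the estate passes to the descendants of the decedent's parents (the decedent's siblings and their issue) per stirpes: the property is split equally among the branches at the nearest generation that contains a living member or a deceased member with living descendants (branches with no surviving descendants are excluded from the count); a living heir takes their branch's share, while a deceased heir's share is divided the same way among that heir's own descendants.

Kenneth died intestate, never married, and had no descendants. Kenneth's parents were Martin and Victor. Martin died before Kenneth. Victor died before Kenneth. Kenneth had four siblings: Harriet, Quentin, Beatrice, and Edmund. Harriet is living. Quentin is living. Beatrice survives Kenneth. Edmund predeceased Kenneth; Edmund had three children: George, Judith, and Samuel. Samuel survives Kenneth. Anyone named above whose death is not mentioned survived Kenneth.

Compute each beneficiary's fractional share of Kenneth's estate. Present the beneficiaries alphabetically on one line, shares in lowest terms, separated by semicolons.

Beatrice 1/4; George 1/12; Harriet 1/4; Judith 1/12; Quentin 1/4; Samuel 1/12

Neither parent survives and there are no descendants, so the estate passes to Kenneth's siblings and their issue per stirpes.
The estate is divided into 4 equal shares of 1/4 among Harriet, Quentin, Beatrice, Edmund.
Harriet is living and takes 1/4.
Quentin is living and takes 1/4.
Beatrice is living and takes 1/4.
Edmund predeceased; the 1/4 allotted to Edmund's branch passes to Edmund's issue by representation.
The 1/4 is divided into 3 equal shares of 1/12 among George, Judith, Samuel.
George is living and takes 1/12.
Judith is living and takes 1/12.
Samuel is living and takes 1/12.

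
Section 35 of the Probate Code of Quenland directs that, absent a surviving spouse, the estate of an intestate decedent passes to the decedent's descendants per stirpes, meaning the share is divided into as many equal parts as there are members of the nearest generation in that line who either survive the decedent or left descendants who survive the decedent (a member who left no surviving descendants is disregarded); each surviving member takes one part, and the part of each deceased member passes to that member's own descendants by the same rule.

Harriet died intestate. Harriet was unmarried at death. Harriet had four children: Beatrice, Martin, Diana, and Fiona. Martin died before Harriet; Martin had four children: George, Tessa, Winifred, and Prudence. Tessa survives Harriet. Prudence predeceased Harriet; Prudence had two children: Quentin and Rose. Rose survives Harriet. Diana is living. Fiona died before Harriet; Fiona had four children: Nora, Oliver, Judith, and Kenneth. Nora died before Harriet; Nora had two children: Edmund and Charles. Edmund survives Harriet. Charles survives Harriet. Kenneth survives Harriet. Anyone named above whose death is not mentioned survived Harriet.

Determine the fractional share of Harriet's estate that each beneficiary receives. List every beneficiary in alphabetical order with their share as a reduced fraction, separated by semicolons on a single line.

Beatrice 1/4; Charles 1/32; Diana 1/4; Edmund 1/32; George 1/16; Judith 1/16; Kenneth 1/16; Oliver 1/16; Quentin 1/32; Rose 1/32; Tessa 1/16; Winifred 1/16

There is no surviving spouse, so the entire estate passes to Harriet's descendants per stirpes.
The estate is divided into 4 equal shares of 1/4 among Beatrice, Martin, Diana, Fiona.
Beatrice is living and takes 1/4.
Martin predeceased; the 1/4 allotted to Martin's branch passes to Martin's issue by representation.
The 1/4 is divided into 4 equal shares of 1/16 among George, Tessa, Winifred, Prudence.
George is living and takes 1/16.
Tessa is living and takes 1/16.
Winifred is living and takes 1/16.
Prudence predeceased; the 1/16 allotted to Prudence's branch passes to Prudence's issue by representation.
The 1/16 is divided into 2 equal shares of 1/32 among Quentin, Rose.
Quentin is living and takes 1/32.
Rose is living and takes 1/32.
Diana is living and takes 1/4.
Fiona predeceased; the 1/4 allotted to Fiona's branch passes to Fiona's issue by representation.
The 1/4 is divided into 4 equal shares of 1/16 among Nora, Oliver, Judith, Kenneth.
Nora predeceased; the 1/16 allotted to Nora's branch passes to Nora's issue by representation.
The 1/16 is divided into 2 equal shares of 1/32 among Edmund, Charles.
Edmund is living and takes 1/32.
Charles is living and takes 1/32.
Oliver is living and takes 1/16.
Judith is living and takes 1/16.
Kenneth is living and takes 1/16.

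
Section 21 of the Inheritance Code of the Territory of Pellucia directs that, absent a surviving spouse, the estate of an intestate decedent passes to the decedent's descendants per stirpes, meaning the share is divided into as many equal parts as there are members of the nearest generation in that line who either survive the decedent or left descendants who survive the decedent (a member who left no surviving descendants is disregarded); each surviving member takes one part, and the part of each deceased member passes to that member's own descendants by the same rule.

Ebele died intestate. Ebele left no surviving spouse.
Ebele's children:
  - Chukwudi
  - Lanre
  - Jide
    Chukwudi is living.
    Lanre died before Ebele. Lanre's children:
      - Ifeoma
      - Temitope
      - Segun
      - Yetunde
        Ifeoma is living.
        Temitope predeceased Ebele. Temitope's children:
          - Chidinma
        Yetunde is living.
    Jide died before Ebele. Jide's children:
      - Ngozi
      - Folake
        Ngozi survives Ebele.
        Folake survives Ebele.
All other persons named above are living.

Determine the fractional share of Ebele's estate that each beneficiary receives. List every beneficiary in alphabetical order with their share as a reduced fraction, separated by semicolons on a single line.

Chidinma 1/12; Chukwudi 1/3; Folake 1/6; Ifeoma 1/12; Ngozi 1/6; Segun 1/12; Yetunde 1/12

There is no surviving spouse, so the entire estate passes to Ebele's descendants per stirpes.
The estate is divided into 3 equal shares of 1/3 among Chukwudi, Lanre, Jide.
Chukwudi is living and takes 1/3.
Lanre predeceased; the 1/3 allotted to Lanre's branch passes to Lanre's issue by representation.
The 1/3 is divided into 4 equal shares of 1/12 among Ifeoma, Temitope, Segun, Yetunde.
Ifeoma is living and takes 1/12.
Temitope predeceased; the 1/12 allotted to Temitope's branch passes to Temitope's issue by representation.
Chidinma is the sole taker at this level and receives the full 1/12.
Segun is living and takes 1/12.
Yetunde is living and takes 1/12.
Jide predeceased; the 1/3 allotted to Jide's branch passes to Jide's issue by representation.
The 1/3 is divided into 2 equal shares of 1/6 among Ngozi, Folake.
Ngozi is living and takes 1/6.
Folake is living and takes 1/6.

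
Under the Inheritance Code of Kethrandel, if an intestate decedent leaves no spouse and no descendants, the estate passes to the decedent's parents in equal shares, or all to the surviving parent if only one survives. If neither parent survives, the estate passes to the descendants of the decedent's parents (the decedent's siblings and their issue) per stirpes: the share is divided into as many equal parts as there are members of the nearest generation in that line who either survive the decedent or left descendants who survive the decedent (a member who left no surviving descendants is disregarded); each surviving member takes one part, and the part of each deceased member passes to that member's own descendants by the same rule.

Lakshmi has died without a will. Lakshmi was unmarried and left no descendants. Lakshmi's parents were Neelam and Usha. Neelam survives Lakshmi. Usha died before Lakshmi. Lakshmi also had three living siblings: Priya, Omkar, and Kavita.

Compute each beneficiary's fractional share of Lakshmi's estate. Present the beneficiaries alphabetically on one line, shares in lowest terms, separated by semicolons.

Neelam 1

Only one parent, Neelam, survives, so Neelam takes the entire estate. The siblings take nothing because a surviving parent has priority.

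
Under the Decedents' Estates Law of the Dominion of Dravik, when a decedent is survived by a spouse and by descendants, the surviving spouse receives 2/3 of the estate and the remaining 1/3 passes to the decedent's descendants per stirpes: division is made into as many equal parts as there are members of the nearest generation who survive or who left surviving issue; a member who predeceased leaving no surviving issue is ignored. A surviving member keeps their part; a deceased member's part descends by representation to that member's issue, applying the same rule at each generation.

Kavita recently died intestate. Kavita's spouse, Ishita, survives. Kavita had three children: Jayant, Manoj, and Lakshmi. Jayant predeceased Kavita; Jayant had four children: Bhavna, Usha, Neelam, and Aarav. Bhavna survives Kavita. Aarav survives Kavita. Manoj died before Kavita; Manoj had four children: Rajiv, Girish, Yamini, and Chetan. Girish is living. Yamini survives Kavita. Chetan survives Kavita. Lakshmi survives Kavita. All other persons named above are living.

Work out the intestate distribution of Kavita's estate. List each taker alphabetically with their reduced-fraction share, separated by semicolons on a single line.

Ishita, as surviving spouse, takes 2/3.
The remaining 1/3 passes to Kavita's descendants per stirpes.
The 1/3 is divided into 3 equal shares of 1/9 among Jayant, Manoj, Lakshmi.
Jayant predeceased; the 1/9 allotted to Jayant's branch passes to Jayant's issue by representation.
The 1/9 is divided into 4 equal shares of 1/36 among Bhavna, Usha, Neelam, Aarav.
Bhavna is living and takes 1/36.
Usha is living and takes 1/36.
Neelam is living and takes 1/36.
Aarav is living and takes 1/36.
Manoj predeceased; the 1/9 allotted to Manoj's branch passes to Manoj's issue by representation.
The 1/9 is divided into 4 equal shares of 1/36 among Rajiv, Girish, Yamini, Chetan.
Rajiv is living and takes 1/36.
Girish is living and takes 1/36.
Yamini is living and takes 1/36.
Chetan is living and takes 1/36.
Lakshmi is living and takes 1/9.

Aarav 1/36; Bhavna 1/36; Chetan 1/36; Girish 1/36; Ishita 2/3; Lakshmi 1/9; Neelam 1/36; Rajiv 1/36; Usha 1/36; Yamini 1/36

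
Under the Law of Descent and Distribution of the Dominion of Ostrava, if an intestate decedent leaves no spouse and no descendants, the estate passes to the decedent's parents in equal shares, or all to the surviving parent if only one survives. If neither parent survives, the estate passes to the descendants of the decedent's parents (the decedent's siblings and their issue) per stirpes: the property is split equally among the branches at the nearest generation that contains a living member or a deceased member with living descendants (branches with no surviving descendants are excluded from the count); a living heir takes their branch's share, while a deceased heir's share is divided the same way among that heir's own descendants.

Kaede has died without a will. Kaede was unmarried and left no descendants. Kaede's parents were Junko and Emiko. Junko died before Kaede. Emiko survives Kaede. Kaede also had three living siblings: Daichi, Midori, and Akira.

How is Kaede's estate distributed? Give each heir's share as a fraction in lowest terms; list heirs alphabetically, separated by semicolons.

Emiko 1

Only one parent, Emiko, survives, so Emiko takes the entire estate. The siblings take nothing because a surviving parent has priority.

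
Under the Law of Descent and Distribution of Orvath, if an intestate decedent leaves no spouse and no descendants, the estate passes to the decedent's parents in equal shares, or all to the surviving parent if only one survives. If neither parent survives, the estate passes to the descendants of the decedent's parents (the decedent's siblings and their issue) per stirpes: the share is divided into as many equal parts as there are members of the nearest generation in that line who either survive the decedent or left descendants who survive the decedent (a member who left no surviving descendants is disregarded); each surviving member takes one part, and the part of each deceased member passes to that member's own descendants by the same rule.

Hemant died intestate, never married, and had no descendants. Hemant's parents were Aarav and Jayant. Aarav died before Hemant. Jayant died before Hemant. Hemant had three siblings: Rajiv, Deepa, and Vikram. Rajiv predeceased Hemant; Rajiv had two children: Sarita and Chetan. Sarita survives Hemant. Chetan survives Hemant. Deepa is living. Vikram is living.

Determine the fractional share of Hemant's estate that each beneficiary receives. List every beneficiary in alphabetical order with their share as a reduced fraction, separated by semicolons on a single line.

Neither parent survives and there are no descendants, so the estate passes to Hemant's siblings and their issue per stirpes.
The estate is divided into 3 equal shares of 1/3 among Rajiv, Deepa, Vikram.
Rajiv predeceased; the 1/3 allotted to Rajiv's branch passes to Rajiv's issue by representation.
The 1/3 is divided into 2 equal shares of 1/6 among Sarita, Chetan.
Sarita is living and takes 1/6.
Chetan is living and takes 1/6.
Deepa is living and takes 1/3.
Vikram is living and takes 1/3.

Chetan 1/6; Deepa 1/3; Sarita 1/6; Vikram 1/3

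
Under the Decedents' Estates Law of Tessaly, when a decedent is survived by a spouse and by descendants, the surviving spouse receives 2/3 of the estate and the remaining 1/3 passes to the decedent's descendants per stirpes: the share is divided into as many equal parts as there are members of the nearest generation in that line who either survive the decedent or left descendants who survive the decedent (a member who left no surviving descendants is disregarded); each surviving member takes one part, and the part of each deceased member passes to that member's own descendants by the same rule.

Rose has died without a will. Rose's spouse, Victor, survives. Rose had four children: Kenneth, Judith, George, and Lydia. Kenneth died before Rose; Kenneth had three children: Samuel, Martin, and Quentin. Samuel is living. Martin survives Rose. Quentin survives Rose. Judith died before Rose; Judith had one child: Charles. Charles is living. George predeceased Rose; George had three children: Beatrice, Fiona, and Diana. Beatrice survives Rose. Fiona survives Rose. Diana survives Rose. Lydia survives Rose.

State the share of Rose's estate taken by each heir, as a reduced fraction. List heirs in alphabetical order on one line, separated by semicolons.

Victor, as surviving spouse, takes 2/3.
The remaining 1/3 passes to Rose's descendants per stirpes.
The 1/3 is divided into 4 equal shares of 1/12 among Kenneth, Judith, George, Lydia.
Kenneth predeceased; the 1/12 allotted to Kenneth's branch passes to Kenneth's issue by representation.
The 1/12 is divided into 3 equal shares of 1/36 among Samuel, Martin, Quentin.
Samuel is living and takes 1/36.
Martin is living and takes 1/36.
Quentin is living and takes 1/36.
Judith predeceased; the 1/12 allotted to Judith's branch passes to Judith's issue by representation.
Charles is the sole taker at this level and receives the full 1/12.
George predeceased; the 1/12 allotted to George's branch passes to George's issue by representation.
The 1/12 is divided into 3 equal shares of 1/36 among Beatrice, Fiona, Diana.
Beatrice is living and takes 1/36.
Fiona is living and takes 1/36.
Diana is living and takes 1/36.
Lydia is living and takes 1/12.

Beatrice 1/36; Charles 1/12; Diana 1/36; Fiona 1/36; Lydia 1/12; Martin 1/36; Quentin 1/36; Samuel 1/36; Victor 2/3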